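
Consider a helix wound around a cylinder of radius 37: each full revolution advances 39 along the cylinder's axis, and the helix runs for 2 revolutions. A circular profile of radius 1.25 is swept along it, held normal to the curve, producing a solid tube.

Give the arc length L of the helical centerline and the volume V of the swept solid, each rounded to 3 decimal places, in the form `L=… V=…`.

2πR = 2π·37 = 232.477856
per-turn = √(232.477856² + 39²) = √(54045.9537 + 1521) = √55566.9537 = 235.726438
L = 2 × 235.726438 = 471.452877
V = π·1.25² × L = 4.908739 × 471.452877 = 2314.238896

L=471.453 V=2314.239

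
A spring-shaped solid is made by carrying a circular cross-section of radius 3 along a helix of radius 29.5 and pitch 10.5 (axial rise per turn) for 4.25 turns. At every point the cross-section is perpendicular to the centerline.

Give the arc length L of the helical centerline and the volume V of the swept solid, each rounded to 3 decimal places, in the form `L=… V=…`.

L=789.017 V=22308.939

2πR = 2π·29.5 = 185.353967
per-turn = √(185.353967² + 10.5²) = √(34356.0929 + 110.25) = √34466.3429 = 185.651132
L = 4.25 × 185.651132 = 789.017312
V = π·3² × L = 28.274334 × 789.017312 = 22308.938925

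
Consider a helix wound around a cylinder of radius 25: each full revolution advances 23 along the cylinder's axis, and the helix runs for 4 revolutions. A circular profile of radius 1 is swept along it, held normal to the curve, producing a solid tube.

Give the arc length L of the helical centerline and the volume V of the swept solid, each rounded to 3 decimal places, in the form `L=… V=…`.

2πR = 2π·25 = 157.079633
per-turn = √(157.079633² + 23²) = √(24674.0110 + 529) = √25203.0110 = 158.754562
L = 4 × 158.754562 = 635.018249
V = π·1² × L = 3.141593 × 635.018249 = 1994.968665

L=635.018 V=1994.969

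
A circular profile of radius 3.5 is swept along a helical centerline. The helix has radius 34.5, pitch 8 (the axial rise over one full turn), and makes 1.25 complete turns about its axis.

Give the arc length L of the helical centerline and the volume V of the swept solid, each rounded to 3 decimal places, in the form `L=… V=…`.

L=271.147 V=10434.953

2πR = 2π·34.5 = 216.769893
per-turn = √(216.769893² + 8²) = √(46989.1866 + 64) = √47053.1866 = 216.917465
L = 1.25 × 216.917465 = 271.146831
V = π·3.5² × L = 38.484510 × 271.146831 = 10434.952933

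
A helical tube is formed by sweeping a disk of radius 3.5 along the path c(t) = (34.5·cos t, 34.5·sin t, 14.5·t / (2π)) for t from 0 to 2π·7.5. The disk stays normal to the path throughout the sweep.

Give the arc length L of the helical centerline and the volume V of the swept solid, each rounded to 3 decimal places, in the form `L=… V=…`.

2πR = 2π·34.5 = 216.769893
per-turn = √(216.769893² + 14.5²) = √(46989.1866 + 210.25) = √47199.4366 = 217.254313
L = 7.5 × 217.254313 = 1629.407348
V = π·3.5² × L = 38.484510 × 1629.407348 = 62706.943394

L=1629.407 V=62706.943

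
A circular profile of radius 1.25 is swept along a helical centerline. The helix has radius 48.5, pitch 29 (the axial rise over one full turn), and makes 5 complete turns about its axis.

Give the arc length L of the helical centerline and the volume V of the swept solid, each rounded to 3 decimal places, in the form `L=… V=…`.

2πR = 2π·48.5 = 304.734487
per-turn = √(304.734487² + 29²) = √(92863.1078 + 841) = √93704.1078 = 306.111267
L = 5 × 306.111267 = 1530.556335
V = π·1.25² × L = 4.908739 × 1530.556335 = 7513.100842

L=1530.556 V=7513.101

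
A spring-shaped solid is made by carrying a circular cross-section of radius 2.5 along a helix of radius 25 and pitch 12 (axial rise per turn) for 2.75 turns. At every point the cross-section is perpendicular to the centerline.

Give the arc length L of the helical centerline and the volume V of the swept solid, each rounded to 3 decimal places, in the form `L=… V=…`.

2πR = 2π·25 = 157.079633
per-turn = √(157.079633² + 12²) = √(24674.0110 + 144) = √24818.0110 = 157.537332
L = 2.75 × 157.537332 = 433.227663
V = π·2.5² × L = 19.634954 × 433.227663 = 8506.405276

L=433.228 V=8506.405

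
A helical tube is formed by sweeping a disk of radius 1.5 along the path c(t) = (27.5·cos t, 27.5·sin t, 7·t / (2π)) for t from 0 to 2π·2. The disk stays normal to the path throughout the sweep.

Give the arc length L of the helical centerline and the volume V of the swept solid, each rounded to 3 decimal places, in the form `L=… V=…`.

L=345.859 V=2444.731

2πR = 2π·27.5 = 172.787596
per-turn = √(172.787596² + 7²) = √(29855.5533 + 49) = √29904.5533 = 172.929330
L = 2 × 172.929330 = 345.858661
V = π·1.5² × L = 7.068583 × 345.858661 = 2444.730813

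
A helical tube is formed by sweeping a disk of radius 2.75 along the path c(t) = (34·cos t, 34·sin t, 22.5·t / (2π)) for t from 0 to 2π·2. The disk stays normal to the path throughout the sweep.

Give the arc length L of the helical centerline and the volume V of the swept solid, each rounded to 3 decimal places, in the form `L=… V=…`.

L=429.620 V=10207.035

2πR = 2π·34 = 213.628300
per-turn = √(213.628300² + 22.5²) = √(45637.0508 + 506.25) = √46143.3008 = 214.809918
L = 2 × 214.809918 = 429.619835
V = π·2.75² × L = 23.758294 × 429.619835 = 10207.034549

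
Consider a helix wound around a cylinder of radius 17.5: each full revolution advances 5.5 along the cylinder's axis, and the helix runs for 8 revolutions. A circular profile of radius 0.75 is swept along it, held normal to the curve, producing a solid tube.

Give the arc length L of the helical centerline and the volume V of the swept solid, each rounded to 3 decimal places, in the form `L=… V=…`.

L=880.746 V=1556.406

2πR = 2π·17.5 = 109.955743
per-turn = √(109.955743² + 5.5²) = √(12090.2654 + 30.25) = √12120.5154 = 110.093212
L = 8 × 110.093212 = 880.745698
V = π·0.75² × L = 1.767146 × 880.745698 = 1556.406121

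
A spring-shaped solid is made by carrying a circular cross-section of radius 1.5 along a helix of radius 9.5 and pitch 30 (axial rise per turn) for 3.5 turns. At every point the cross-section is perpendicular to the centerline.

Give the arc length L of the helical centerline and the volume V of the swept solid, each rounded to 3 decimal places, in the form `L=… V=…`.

L=233.818 V=1652.762

2πR = 2π·9.5 = 59.690260
per-turn = √(59.690260² + 30²) = √(3562.9272 + 900) = √4462.9272 = 66.805143
L = 3.5 × 66.805143 = 233.818002
V = π·1.5² × L = 7.068583 × 233.818002 = 1652.762064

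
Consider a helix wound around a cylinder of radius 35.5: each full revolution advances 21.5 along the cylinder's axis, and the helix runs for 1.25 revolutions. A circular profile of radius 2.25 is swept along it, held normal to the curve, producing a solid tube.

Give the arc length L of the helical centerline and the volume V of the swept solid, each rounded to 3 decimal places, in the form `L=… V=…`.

L=280.109 V=4454.935

2πR = 2π·35.5 = 223.053078
per-turn = √(223.053078² + 21.5²) = √(49752.6758 + 462.25) = √50214.9258 = 224.086871
L = 1.25 × 224.086871 = 280.108589
V = π·2.25² × L = 15.904313 × 280.108589 = 4454.934617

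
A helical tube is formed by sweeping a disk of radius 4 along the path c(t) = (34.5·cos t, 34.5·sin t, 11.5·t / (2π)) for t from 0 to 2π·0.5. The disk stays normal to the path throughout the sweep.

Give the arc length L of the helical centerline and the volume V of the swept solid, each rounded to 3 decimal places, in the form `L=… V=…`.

2πR = 2π·34.5 = 216.769893
per-turn = √(216.769893² + 11.5²) = √(46989.1866 + 132.25) = √47121.4366 = 217.074726
L = 0.5 × 217.074726 = 108.537363
V = π·4² × L = 50.265482 × 108.537363 = 5455.682909

L=108.537 V=5455.683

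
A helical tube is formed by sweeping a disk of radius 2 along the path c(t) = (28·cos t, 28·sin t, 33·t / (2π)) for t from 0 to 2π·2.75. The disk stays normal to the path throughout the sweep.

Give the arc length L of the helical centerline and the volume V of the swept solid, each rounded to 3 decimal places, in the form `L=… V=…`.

2πR = 2π·28 = 175.929189
per-turn = √(175.929189² + 33²) = √(30951.0794 + 1089) = √32040.0794 = 178.997428
L = 2.75 × 178.997428 = 492.242928
V = π·2² × L = 12.566371 × 492.242928 = 6185.707070

L=492.243 V=6185.707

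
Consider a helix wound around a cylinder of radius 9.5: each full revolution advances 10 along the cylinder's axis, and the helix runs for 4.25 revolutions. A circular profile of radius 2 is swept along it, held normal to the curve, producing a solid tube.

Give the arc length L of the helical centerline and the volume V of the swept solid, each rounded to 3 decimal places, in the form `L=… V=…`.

2πR = 2π·9.5 = 59.690260
per-turn = √(59.690260² + 10²) = √(3562.9272 + 100) = √3662.9272 = 60.522121
L = 4.25 × 60.522121 = 257.219016
V = π·2² × L = 12.566371 × 257.219016 = 3232.309488

L=257.219 V=3232.309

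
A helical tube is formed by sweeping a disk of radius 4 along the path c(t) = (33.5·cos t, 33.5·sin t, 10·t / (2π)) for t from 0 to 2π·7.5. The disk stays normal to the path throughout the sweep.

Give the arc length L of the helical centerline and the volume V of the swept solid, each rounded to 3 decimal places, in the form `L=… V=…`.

L=1580.431 V=79441.121

2πR = 2π·33.5 = 210.486708
per-turn = √(210.486708² + 10²) = √(44304.6542 + 100) = √44404.6542 = 210.724119
L = 7.5 × 210.724119 = 1580.430889
V = π·4² × L = 50.265482 × 1580.430889 = 79441.121148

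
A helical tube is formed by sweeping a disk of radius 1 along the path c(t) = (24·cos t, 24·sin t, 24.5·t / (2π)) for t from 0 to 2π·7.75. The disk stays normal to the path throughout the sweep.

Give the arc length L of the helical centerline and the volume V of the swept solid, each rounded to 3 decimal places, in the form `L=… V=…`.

L=1183.997 V=3719.635

2πR = 2π·24 = 150.796447
per-turn = √(150.796447² + 24.5²) = √(22739.5685 + 600.25) = √23339.8185 = 152.773750
L = 7.75 × 152.773750 = 1183.996559
V = π·1² × L = 3.141593 × 1183.996559 = 3719.634891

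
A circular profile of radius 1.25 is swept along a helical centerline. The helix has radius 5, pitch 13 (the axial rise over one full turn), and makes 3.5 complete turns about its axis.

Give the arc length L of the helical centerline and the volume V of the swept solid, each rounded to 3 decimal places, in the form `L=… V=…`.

L=118.998 V=584.130

2πR = 2π·5 = 31.415927
per-turn = √(31.415927² + 13²) = √(986.9604 + 169) = √1155.9604 = 33.999418
L = 3.5 × 33.999418 = 118.997964
V = π·1.25² × L = 4.908739 × 118.997964 = 584.129889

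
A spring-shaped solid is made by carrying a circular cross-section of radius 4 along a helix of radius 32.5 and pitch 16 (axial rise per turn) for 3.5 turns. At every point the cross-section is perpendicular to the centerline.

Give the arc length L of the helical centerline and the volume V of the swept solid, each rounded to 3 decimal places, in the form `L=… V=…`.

L=716.903 V=36035.468

2πR = 2π·32.5 = 204.203522
per-turn = √(204.203522² + 16²) = √(41699.0786 + 256) = √41955.0786 = 204.829389
L = 3.5 × 204.829389 = 716.902861
V = π·4² × L = 50.265482 × 716.902861 = 36035.468207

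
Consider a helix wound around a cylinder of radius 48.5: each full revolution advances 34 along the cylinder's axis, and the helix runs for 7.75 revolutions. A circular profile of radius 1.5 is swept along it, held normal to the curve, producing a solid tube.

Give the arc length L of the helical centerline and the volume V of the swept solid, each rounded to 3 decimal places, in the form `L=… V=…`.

2πR = 2π·48.5 = 304.734487
per-turn = √(304.734487² + 34²) = √(92863.1078 + 1156) = √94019.1078 = 306.625354
L = 7.75 × 306.625354 = 2376.346495
V = π·1.5² × L = 7.068583 × 2376.346495 = 16797.403553

L=2376.346 V=16797.404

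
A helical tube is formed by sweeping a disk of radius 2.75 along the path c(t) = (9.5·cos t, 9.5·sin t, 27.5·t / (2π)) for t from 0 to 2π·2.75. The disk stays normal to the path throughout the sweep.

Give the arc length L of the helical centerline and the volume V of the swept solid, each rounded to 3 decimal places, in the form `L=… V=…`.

L=180.731 V=4293.866

2πR = 2π·9.5 = 59.690260
per-turn = √(59.690260² + 27.5²) = √(3562.9272 + 756.25) = √4319.1772 = 65.720447
L = 2.75 × 65.720447 = 180.731230
V = π·2.75² × L = 23.758294 × 180.731230 = 4293.865777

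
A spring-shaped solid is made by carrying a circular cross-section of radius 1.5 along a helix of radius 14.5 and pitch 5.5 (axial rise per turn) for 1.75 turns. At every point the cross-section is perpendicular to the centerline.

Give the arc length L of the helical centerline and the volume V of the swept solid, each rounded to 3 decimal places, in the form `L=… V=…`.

2πR = 2π·14.5 = 91.106187
per-turn = √(91.106187² + 5.5²) = √(8300.3373 + 30.25) = √8330.5873 = 91.272051
L = 1.75 × 91.272051 = 159.726089
V = π·1.5² × L = 7.068583 × 159.726089 = 1129.037195

L=159.726 V=1129.037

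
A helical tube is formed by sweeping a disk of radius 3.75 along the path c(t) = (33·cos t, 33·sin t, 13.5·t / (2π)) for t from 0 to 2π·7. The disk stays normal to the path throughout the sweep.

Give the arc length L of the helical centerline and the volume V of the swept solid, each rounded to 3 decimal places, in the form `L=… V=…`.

2πR = 2π·33 = 207.345115
per-turn = √(207.345115² + 13.5²) = √(42991.9968 + 182.25) = √43174.2468 = 207.784135
L = 7 × 207.784135 = 1454.488945
V = π·3.75² × L = 44.178647 × 1454.488945 = 64257.353227

L=1454.489 V=64257.353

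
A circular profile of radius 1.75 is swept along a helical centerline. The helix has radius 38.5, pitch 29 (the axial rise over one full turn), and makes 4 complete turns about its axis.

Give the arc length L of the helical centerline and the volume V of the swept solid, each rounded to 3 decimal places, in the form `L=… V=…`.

L=974.539 V=9376.163

2πR = 2π·38.5 = 241.902634
per-turn = √(241.902634² + 29²) = √(58516.8845 + 841) = √59357.8845 = 243.634736
L = 4 × 243.634736 = 974.538943
V = π·1.75² × L = 9.621128 × 974.538943 = 9376.163428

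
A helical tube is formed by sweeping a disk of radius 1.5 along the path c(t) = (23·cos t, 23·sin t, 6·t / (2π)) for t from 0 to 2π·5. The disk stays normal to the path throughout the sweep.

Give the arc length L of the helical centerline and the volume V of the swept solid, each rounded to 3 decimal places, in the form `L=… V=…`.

L=723.189 V=5111.921

2πR = 2π·23 = 144.513262
per-turn = √(144.513262² + 6²) = √(20884.0829 + 36) = √20920.0829 = 144.637764
L = 5 × 144.637764 = 723.188822
V = π·1.5² × L = 7.068583 × 723.188822 = 5111.920556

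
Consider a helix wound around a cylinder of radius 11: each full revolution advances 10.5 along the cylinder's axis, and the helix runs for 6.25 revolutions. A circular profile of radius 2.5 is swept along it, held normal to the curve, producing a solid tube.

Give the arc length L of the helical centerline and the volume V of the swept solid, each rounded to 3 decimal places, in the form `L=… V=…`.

L=436.925 V=8579.011

2πR = 2π·11 = 69.115038
per-turn = √(69.115038² + 10.5²) = √(4776.8885 + 110.25) = √4887.1385 = 69.908072
L = 6.25 × 69.908072 = 436.925450
V = π·2.5² × L = 19.634954 × 436.925450 = 8579.011149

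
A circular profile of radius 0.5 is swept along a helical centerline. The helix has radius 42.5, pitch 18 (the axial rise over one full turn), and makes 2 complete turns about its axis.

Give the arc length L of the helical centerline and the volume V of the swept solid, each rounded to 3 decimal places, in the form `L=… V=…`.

L=535.283 V=420.410

2πR = 2π·42.5 = 267.035376
per-turn = √(267.035376² + 18²) = √(71307.8918 + 324) = √71631.8918 = 267.641349
L = 2 × 267.641349 = 535.282698
V = π·0.5² × L = 0.785398 × 535.282698 = 420.410048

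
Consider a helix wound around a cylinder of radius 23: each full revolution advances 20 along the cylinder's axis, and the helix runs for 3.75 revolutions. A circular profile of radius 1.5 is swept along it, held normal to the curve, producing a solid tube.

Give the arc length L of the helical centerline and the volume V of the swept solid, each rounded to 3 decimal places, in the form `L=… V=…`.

L=547.090 V=3867.151

2πR = 2π·23 = 144.513262
per-turn = √(144.513262² + 20²) = √(20884.0829 + 400) = √21284.0829 = 145.890654
L = 3.75 × 145.890654 = 547.089952
V = π·1.5² × L = 7.068583 × 547.089952 = 3867.150994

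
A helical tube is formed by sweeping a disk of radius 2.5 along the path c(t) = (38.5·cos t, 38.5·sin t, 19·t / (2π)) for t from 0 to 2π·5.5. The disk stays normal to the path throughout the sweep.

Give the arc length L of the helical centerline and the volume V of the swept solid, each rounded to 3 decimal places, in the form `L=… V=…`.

L=1334.562 V=26204.066

2πR = 2π·38.5 = 241.902634
per-turn = √(241.902634² + 19²) = √(58516.8845 + 361) = √58877.8845 = 242.647655
L = 5.5 × 242.647655 = 1334.562103
V = π·2.5² × L = 19.634954 × 1334.562103 = 26204.065610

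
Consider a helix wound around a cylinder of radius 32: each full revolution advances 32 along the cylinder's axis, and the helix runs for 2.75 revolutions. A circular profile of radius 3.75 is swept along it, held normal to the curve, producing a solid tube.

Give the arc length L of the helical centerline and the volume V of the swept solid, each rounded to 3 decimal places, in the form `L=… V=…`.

L=559.879 V=24734.711

2πR = 2π·32 = 201.061930
per-turn = √(201.061930² + 32²) = √(40425.8996 + 1024) = √41449.8996 = 203.592484
L = 2.75 × 203.592484 = 559.879332
V = π·3.75² × L = 44.178647 × 559.879332 = 24734.711179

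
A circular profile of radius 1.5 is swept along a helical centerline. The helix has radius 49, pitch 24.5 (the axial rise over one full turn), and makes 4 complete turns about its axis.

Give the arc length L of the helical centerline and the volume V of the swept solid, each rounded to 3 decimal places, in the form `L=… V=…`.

L=1235.397 V=8732.510

2πR = 2π·49 = 307.876080
per-turn = √(307.876080² + 24.5²) = √(94787.6807 + 600.25) = √95387.9307 = 308.849366
L = 4 × 308.849366 = 1235.397463
V = π·1.5² × L = 7.068583 × 1235.397463 = 8732.510084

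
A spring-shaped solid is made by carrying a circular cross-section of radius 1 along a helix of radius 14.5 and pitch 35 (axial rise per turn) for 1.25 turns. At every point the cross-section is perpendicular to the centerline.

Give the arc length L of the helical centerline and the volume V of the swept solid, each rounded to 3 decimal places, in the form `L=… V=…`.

2πR = 2π·14.5 = 91.106187
per-turn = √(91.106187² + 35²) = √(8300.3373 + 1225) = √9525.3373 = 97.597835
L = 1.25 × 97.597835 = 121.997293
V = π·1² × L = 3.141593 × 121.997293 = 383.265800

L=121.997 V=383.266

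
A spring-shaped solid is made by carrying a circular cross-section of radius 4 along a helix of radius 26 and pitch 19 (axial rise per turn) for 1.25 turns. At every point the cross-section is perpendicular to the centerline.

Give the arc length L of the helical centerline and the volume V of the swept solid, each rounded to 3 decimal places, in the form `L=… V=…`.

L=205.580 V=10333.578

2πR = 2π·26 = 163.362818
per-turn = √(163.362818² + 19²) = √(26687.4103 + 361) = √27048.4103 = 164.464009
L = 1.25 × 164.464009 = 205.580011
V = π·4² × L = 50.265482 × 205.580011 = 10333.578458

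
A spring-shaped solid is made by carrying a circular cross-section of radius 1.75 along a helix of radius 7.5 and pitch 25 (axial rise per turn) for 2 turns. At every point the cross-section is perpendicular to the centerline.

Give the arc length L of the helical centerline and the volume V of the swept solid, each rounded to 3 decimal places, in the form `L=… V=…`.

2πR = 2π·7.5 = 47.123890
per-turn = √(47.123890² + 25²) = √(2220.6610 + 625) = √2845.6610 = 53.344737
L = 2 × 53.344737 = 106.689474
V = π·1.75² × L = 9.621128 × 106.689474 = 1026.473037

L=106.689 V=1026.473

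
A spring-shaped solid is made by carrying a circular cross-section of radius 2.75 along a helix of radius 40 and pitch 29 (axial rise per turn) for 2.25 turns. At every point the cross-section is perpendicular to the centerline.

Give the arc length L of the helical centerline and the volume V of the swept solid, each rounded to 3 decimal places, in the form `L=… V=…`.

L=569.239 V=13524.142

2πR = 2π·40 = 251.327412
per-turn = √(251.327412² + 29²) = √(63165.4682 + 841) = √64006.4682 = 252.994996
L = 2.25 × 252.994996 = 569.238742
V = π·2.75² × L = 23.758294 × 569.238742 = 13524.141634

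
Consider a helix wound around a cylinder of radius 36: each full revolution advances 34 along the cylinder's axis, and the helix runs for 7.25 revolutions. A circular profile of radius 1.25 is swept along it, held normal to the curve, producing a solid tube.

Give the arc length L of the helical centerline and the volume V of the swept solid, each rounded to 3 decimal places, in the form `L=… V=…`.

2πR = 2π·36 = 226.194671
per-turn = √(226.194671² + 34²) = √(51164.0292 + 1156) = √52320.0292 = 228.735719
L = 7.25 × 228.735719 = 1658.333964
V = π·1.25² × L = 4.908739 × 1658.333964 = 8140.327809

L=1658.334 V=8140.328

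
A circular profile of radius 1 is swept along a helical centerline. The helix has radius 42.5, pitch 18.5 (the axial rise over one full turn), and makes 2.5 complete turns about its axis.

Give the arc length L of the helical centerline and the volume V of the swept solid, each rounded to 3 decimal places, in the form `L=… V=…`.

2πR = 2π·42.5 = 267.035376
per-turn = √(267.035376² + 18.5²) = √(71307.8918 + 342.25) = √71650.1418 = 267.675441
L = 2.5 × 267.675441 = 669.188603
V = π·1² × L = 3.141593 × 669.188603 = 2102.317999

L=669.189 V=2102.318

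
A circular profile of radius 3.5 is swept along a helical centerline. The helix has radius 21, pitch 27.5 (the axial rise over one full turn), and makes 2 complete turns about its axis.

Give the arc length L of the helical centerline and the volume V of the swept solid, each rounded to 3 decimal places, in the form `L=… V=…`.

2πR = 2π·21 = 131.946891
per-turn = √(131.946891² + 27.5²) = √(17409.9822 + 756.25) = √18166.2322 = 134.782166
L = 2 × 134.782166 = 269.564331
V = π·3.5² × L = 38.484510 × 269.564331 = 10374.051201

L=269.564 V=10374.051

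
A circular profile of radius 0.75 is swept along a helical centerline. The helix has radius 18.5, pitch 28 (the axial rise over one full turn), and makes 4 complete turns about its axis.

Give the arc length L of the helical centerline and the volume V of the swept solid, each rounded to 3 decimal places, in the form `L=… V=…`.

2πR = 2π·18.5 = 116.238928
per-turn = √(116.238928² + 28²) = √(13511.4884 + 784) = √14295.4884 = 119.563742
L = 4 × 119.563742 = 478.254968
V = π·0.75² × L = 1.767146 × 478.254968 = 845.146291

L=478.255 V=845.146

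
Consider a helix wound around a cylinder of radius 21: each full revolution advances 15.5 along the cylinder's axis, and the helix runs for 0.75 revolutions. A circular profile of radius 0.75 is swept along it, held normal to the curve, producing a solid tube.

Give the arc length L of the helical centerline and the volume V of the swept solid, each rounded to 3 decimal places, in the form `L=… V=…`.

L=99.641 V=176.080

2πR = 2π·21 = 131.946891
per-turn = √(131.946891² + 15.5²) = √(17409.9822 + 240.25) = √17650.2322 = 132.854176
L = 0.75 × 132.854176 = 99.640632
V = π·0.75² × L = 1.767146 × 99.640632 = 176.079532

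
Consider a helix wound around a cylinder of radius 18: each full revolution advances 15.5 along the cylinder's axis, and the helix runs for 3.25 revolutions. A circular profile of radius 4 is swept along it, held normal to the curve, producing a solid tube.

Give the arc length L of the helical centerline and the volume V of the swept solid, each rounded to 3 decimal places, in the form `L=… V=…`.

L=371.002 V=18648.606

2πR = 2π·18 = 113.097336
per-turn = √(113.097336² + 15.5²) = √(12791.0073 + 240.25) = √13031.2573 = 114.154533
L = 3.25 × 114.154533 = 371.002231
V = π·4² × L = 50.265482 × 371.002231 = 18648.606125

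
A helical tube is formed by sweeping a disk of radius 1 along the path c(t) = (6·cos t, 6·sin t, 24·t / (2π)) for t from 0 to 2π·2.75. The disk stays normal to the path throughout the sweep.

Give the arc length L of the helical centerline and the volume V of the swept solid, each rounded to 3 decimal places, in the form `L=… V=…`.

L=122.898 V=386.096

2πR = 2π·6 = 37.699112
per-turn = √(37.699112² + 24²) = √(1421.2230 + 576) = √1997.2230 = 44.690301
L = 2.75 × 44.690301 = 122.898329
V = π·1² × L = 3.141593 × 122.898329 = 386.096487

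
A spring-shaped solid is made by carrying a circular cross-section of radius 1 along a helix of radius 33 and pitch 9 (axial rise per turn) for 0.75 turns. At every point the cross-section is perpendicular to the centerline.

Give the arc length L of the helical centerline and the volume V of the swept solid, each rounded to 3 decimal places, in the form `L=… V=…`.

2πR = 2π·33 = 207.345115
per-turn = √(207.345115² + 9²) = √(42991.9968 + 81) = √43072.9968 = 207.540350
L = 0.75 × 207.540350 = 155.655262
V = π·1² × L = 3.141593 × 155.655262 = 489.005429

L=155.655 V=489.005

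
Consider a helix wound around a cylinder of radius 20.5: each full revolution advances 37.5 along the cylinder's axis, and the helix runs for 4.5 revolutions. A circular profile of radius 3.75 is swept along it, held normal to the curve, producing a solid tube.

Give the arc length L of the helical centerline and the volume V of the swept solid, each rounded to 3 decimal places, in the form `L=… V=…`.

L=603.689 V=26670.161

2πR = 2π·20.5 = 128.805299
per-turn = √(128.805299² + 37.5²) = √(16590.8050 + 1406.25) = √17997.0550 = 134.153103
L = 4.5 × 134.153103 = 603.688963
V = π·3.75² × L = 44.178647 × 603.688963 = 26670.161395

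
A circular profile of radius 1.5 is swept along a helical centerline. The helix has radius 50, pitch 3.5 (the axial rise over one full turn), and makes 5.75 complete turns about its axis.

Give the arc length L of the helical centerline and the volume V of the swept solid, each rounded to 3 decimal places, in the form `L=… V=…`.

L=1806.528 V=12769.593

2πR = 2π·50 = 314.159265
per-turn = √(314.159265² + 3.5²) = √(98696.0440 + 12.25) = √98708.2940 = 314.178761
L = 5.75 × 314.178761 = 1806.527877
V = π·1.5² × L = 7.068583 × 1806.527877 = 12769.593091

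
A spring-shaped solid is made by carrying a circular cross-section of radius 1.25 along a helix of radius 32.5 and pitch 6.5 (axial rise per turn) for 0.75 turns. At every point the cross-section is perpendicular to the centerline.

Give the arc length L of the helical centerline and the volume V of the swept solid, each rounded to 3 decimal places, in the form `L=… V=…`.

L=153.230 V=752.167

2πR = 2π·32.5 = 204.203522
per-turn = √(204.203522² + 6.5²) = √(41699.0786 + 42.25) = √41741.3286 = 204.306947
L = 0.75 × 204.306947 = 153.230210
V = π·1.25² × L = 4.908739 × 153.230210 = 752.167036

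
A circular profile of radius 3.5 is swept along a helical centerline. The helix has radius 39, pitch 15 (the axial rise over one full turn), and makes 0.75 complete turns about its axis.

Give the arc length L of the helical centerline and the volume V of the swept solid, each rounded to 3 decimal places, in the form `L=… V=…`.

L=184.127 V=7086.044

2πR = 2π·39 = 245.044227
per-turn = √(245.044227² + 15²) = √(60046.6732 + 225) = √60271.6732 = 245.502899
L = 0.75 × 245.502899 = 184.127174
V = π·3.5² × L = 38.484510 × 184.127174 = 7086.044066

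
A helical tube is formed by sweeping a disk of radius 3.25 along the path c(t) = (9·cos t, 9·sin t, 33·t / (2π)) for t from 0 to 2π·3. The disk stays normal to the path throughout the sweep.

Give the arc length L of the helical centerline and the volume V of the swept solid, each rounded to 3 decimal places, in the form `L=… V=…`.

L=196.420 V=6517.815

2πR = 2π·9 = 56.548668
per-turn = √(56.548668² + 33²) = √(3197.7518 + 1089) = √4286.7518 = 65.473291
L = 3 × 65.473291 = 196.419873
V = π·3.25² × L = 33.183072 × 196.419873 = 6517.814861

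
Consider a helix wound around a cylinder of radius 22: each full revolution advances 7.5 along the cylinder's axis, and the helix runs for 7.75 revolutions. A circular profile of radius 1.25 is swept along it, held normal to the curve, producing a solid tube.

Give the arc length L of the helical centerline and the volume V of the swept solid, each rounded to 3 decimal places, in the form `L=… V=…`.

2πR = 2π·22 = 138.230077
per-turn = √(138.230077² + 7.5²) = √(19107.5541 + 56.25) = √19163.8041 = 138.433392
L = 7.75 × 138.433392 = 1072.858791
V = π·1.25² × L = 4.908739 × 1072.858791 = 5266.383274

L=1072.859 V=5266.383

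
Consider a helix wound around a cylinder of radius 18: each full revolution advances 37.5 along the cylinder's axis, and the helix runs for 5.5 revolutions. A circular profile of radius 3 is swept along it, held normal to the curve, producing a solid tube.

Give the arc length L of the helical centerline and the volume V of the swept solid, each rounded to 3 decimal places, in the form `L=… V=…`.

2πR = 2π·18 = 113.097336
per-turn = √(113.097336² + 37.5²) = √(12791.0073 + 1406.25) = √14197.2573 = 119.152244
L = 5.5 × 119.152244 = 655.337343
V = π·3² × L = 28.274334 × 655.337343 = 18529.226848

L=655.337 V=18529.227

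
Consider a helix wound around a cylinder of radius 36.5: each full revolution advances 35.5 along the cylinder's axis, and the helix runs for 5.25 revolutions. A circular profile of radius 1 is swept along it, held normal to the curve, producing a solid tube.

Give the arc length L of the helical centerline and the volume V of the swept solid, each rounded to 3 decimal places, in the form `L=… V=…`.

2πR = 2π·36.5 = 229.336264
per-turn = √(229.336264² + 35.5²) = √(52595.1219 + 1260.25) = √53855.3719 = 232.067602
L = 5.25 × 232.067602 = 1218.354910
V = π·1² × L = 3.141593 × 1218.354910 = 3827.574835

L=1218.355 V=3827.575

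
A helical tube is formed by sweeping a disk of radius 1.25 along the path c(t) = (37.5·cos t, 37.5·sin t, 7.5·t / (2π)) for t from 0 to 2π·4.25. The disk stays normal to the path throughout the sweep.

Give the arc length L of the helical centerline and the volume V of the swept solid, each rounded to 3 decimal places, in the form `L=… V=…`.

L=1001.890 V=4918.015

2πR = 2π·37.5 = 235.619449
per-turn = √(235.619449² + 7.5²) = √(55516.5248 + 56.25) = √55572.7748 = 235.738785
L = 4.25 × 235.738785 = 1001.889836
V = π·1.25² × L = 4.908739 × 1001.889836 = 4918.015233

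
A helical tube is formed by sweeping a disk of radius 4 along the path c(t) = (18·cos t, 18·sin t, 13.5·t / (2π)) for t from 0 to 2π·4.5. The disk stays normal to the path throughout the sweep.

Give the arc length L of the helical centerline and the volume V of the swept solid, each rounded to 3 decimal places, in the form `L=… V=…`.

L=512.551 V=25763.620

2πR = 2π·18 = 113.097336
per-turn = √(113.097336² + 13.5²) = √(12791.0073 + 182.25) = √12973.2573 = 113.900208
L = 4.5 × 113.900208 = 512.550934
V = π·4² × L = 50.265482 × 512.550934 = 25763.620004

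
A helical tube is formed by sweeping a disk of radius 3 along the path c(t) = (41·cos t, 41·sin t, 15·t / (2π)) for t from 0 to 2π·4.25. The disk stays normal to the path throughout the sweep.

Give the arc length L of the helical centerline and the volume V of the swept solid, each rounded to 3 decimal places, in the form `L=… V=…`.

L=1096.699 V=31008.447

2πR = 2π·41 = 257.610598
per-turn = √(257.610598² + 15²) = √(66363.2200 + 225) = √66588.2200 = 258.046934
L = 4.25 × 258.046934 = 1096.699468
V = π·3² × L = 28.274334 × 1096.699468 = 31008.446933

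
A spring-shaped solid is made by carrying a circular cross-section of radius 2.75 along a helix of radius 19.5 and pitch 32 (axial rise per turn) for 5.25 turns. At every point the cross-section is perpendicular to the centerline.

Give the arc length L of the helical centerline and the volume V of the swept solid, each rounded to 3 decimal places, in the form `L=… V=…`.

L=664.818 V=15794.944

2πR = 2π·19.5 = 122.522113
per-turn = √(122.522113² + 32²) = √(15011.6683 + 1024) = √16035.6683 = 126.632019
L = 5.25 × 126.632019 = 664.818101
V = π·2.75² × L = 23.758294 × 664.818101 = 15794.944193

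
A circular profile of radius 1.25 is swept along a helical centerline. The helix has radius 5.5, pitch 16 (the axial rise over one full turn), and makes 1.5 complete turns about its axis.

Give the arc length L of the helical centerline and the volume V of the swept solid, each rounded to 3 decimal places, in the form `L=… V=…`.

2πR = 2π·5.5 = 34.557519
per-turn = √(34.557519² + 16²) = √(1194.2221 + 256) = √1450.2221 = 38.081782
L = 1.5 × 38.081782 = 57.122673
V = π·1.25² × L = 4.908739 × 57.122673 = 280.400267

L=57.123 V=280.400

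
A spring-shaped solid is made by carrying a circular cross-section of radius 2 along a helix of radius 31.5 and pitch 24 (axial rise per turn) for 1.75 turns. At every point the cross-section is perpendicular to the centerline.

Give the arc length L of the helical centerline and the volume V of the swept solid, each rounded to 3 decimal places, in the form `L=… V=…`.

2πR = 2π·31.5 = 197.920337
per-turn = √(197.920337² + 24²) = √(39172.4599 + 576) = √39748.4599 = 199.370158
L = 1.75 × 199.370158 = 348.897776
V = π·2² × L = 12.566371 × 348.897776 = 4384.378764

L=348.898 V=4384.379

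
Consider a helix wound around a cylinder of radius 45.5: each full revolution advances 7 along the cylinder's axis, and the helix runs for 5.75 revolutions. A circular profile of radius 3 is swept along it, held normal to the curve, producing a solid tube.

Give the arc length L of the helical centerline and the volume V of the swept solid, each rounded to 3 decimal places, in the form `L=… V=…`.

L=1644.331 V=46492.365

2πR = 2π·45.5 = 285.884931
per-turn = √(285.884931² + 7²) = √(81730.1940 + 49) = √81779.1940 = 285.970617
L = 5.75 × 285.970617 = 1644.331050
V = π·3² × L = 28.274334 × 1644.331050 = 46492.365130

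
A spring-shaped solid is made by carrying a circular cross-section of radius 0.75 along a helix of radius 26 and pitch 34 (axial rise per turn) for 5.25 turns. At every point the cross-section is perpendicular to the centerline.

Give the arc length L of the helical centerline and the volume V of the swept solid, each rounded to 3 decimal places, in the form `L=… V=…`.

L=876.033 V=1548.078

2πR = 2π·26 = 163.362818
per-turn = √(163.362818² + 34²) = √(26687.4103 + 1156) = √27843.4103 = 166.863448
L = 5.25 × 166.863448 = 876.033102
V = π·0.75² × L = 1.767146 × 876.033102 = 1548.078277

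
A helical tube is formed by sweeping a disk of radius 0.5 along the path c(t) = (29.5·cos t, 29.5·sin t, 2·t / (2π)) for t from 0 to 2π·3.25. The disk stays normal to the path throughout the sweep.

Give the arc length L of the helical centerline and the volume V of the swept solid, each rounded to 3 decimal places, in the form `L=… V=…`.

L=602.435 V=473.152

2πR = 2π·29.5 = 185.353967
per-turn = √(185.353967² + 2²) = √(34356.0929 + 4) = √34360.0929 = 185.364756
L = 3.25 × 185.364756 = 602.435458
V = π·0.5² × L = 0.785398 × 602.435458 = 473.151703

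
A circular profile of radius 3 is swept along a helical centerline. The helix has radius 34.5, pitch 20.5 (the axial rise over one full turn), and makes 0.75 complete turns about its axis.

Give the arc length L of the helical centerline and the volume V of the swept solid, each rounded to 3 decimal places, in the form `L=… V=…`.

L=163.303 V=4617.278

2πR = 2π·34.5 = 216.769893
per-turn = √(216.769893² + 20.5²) = √(46989.1866 + 420.25) = √47409.4366 = 217.737081
L = 0.75 × 217.737081 = 163.302811
V = π·3² × L = 28.274334 × 163.302811 = 4617.278200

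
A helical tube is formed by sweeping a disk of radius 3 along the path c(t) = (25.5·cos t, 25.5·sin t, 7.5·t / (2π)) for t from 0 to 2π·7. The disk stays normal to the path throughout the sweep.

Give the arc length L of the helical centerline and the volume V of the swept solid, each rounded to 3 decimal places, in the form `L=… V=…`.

2πR = 2π·25.5 = 160.221225
per-turn = √(160.221225² + 7.5²) = √(25670.8410 + 56.25) = √25727.0910 = 160.396668
L = 7 × 160.396668 = 1122.776675
V = π·3² × L = 28.274334 × 1122.776675 = 31745.762577

L=1122.777 V=31745.763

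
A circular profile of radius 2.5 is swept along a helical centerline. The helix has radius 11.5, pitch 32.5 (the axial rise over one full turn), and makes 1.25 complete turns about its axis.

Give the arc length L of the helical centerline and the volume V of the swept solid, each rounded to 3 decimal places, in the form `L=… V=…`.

L=99.037 V=1944.578

2πR = 2π·11.5 = 72.256631
per-turn = √(72.256631² + 32.5²) = √(5221.0207 + 1056.25) = √6277.2707 = 79.229229
L = 1.25 × 79.229229 = 99.036536
V = π·2.5² × L = 19.634954 × 99.036536 = 1944.577842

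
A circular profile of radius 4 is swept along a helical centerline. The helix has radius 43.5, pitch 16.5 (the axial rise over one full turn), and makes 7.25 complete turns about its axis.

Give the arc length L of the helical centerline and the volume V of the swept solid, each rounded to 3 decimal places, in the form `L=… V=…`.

2πR = 2π·43.5 = 273.318561
per-turn = √(273.318561² + 16.5²) = √(74703.0357 + 272.25) = √74975.2857 = 273.816153
L = 7.25 × 273.816153 = 1985.167110
V = π·4² × L = 50.265482 × 1985.167110 = 99785.382550

L=1985.167 V=99785.383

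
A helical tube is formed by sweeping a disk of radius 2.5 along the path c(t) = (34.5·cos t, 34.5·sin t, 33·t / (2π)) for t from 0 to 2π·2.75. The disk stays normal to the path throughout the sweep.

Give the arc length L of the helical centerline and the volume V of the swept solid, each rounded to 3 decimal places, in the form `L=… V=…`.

L=602.985 V=11839.589

2πR = 2π·34.5 = 216.769893
per-turn = √(216.769893² + 33²) = √(46989.1866 + 1089) = √48078.1866 = 219.267386
L = 2.75 × 219.267386 = 602.985311
V = π·2.5² × L = 19.634954 × 602.985311 = 11839.588904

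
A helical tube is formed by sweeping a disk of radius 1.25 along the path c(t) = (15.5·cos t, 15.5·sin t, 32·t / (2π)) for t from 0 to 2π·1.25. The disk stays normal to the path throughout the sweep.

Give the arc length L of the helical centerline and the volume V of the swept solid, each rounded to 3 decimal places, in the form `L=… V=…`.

L=128.140 V=629.005

2πR = 2π·15.5 = 97.389372
per-turn = √(97.389372² + 32²) = √(9484.6898 + 1024) = √10508.6898 = 102.511901
L = 1.25 × 102.511901 = 128.139876
V = π·1.25² × L = 4.908739 × 128.139876 = 629.005146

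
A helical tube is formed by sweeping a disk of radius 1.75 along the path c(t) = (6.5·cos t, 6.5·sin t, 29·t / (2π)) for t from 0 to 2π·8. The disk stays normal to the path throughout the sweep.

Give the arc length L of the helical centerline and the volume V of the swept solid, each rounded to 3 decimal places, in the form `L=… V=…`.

L=400.716 V=3855.344

2πR = 2π·6.5 = 40.840704
per-turn = √(40.840704² + 29²) = √(1667.9631 + 841) = √2508.9631 = 50.089551
L = 8 × 50.089551 = 400.716410
V = π·1.75² × L = 9.621128 × 400.716410 = 3855.343672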